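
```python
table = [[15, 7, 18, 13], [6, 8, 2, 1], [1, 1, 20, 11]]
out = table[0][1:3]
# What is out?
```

table[0] = [15, 7, 18, 13]. table[0] has length 4. The slice table[0][1:3] selects indices [1, 2] (1->7, 2->18), giving [7, 18].

[7, 18]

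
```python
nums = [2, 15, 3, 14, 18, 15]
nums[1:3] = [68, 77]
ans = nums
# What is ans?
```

nums starts as [2, 15, 3, 14, 18, 15] (length 6). The slice nums[1:3] covers indices [1, 2] with values [15, 3]. Replacing that slice with [68, 77] (same length) produces [2, 68, 77, 14, 18, 15].

[2, 68, 77, 14, 18, 15]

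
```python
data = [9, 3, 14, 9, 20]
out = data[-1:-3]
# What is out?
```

data has length 5. The slice data[-1:-3] resolves to an empty index range, so the result is [].

[]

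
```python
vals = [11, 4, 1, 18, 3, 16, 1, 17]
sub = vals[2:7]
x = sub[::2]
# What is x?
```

vals has length 8. The slice vals[2:7] selects indices [2, 3, 4, 5, 6] (2->1, 3->18, 4->3, 5->16, 6->1), giving [1, 18, 3, 16, 1]. So sub = [1, 18, 3, 16, 1]. sub has length 5. The slice sub[::2] selects indices [0, 2, 4] (0->1, 2->3, 4->1), giving [1, 3, 1].

[1, 3, 1]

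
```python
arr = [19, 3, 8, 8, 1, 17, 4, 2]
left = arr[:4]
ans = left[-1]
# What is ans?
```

arr has length 8. The slice arr[:4] selects indices [0, 1, 2, 3] (0->19, 1->3, 2->8, 3->8), giving [19, 3, 8, 8]. So left = [19, 3, 8, 8]. Then left[-1] = 8.

8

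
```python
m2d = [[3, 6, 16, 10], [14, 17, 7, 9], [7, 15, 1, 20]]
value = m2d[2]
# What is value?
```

m2d has 3 rows. Row 2 is [7, 15, 1, 20].

[7, 15, 1, 20]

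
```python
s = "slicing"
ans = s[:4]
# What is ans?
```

s has length 7. The slice s[:4] selects indices [0, 1, 2, 3] (0->'s', 1->'l', 2->'i', 3->'c'), giving 'slic'.

'slic'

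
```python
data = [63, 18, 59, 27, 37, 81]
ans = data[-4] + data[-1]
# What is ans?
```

data has length 6. Negative index -4 maps to positive index 6 + (-4) = 2. data[2] = 59.
data has length 6. Negative index -1 maps to positive index 6 + (-1) = 5. data[5] = 81.
Sum: 59 + 81 = 140.

140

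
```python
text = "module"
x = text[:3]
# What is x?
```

text has length 6. The slice text[:3] selects indices [0, 1, 2] (0->'m', 1->'o', 2->'d'), giving 'mod'.

'mod'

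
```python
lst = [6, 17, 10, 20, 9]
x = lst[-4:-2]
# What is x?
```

lst has length 5. The slice lst[-4:-2] selects indices [1, 2] (1->17, 2->10), giving [17, 10].

[17, 10]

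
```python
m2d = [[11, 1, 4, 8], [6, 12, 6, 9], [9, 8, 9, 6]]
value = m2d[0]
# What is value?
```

m2d has 3 rows. Row 0 is [11, 1, 4, 8].

[11, 1, 4, 8]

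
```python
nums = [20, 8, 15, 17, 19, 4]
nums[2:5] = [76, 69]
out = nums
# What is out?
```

nums starts as [20, 8, 15, 17, 19, 4] (length 6). The slice nums[2:5] covers indices [2, 3, 4] with values [15, 17, 19]. Replacing that slice with [76, 69] (different length) produces [20, 8, 76, 69, 4].

[20, 8, 76, 69, 4]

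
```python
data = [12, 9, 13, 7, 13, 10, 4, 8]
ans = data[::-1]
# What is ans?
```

data has length 8. The slice data[::-1] selects indices [7, 6, 5, 4, 3, 2, 1, 0] (7->8, 6->4, 5->10, 4->13, 3->7, 2->13, 1->9, 0->12), giving [8, 4, 10, 13, 7, 13, 9, 12].

[8, 4, 10, 13, 7, 13, 9, 12]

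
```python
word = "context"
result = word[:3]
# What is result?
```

word has length 7. The slice word[:3] selects indices [0, 1, 2] (0->'c', 1->'o', 2->'n'), giving 'con'.

'con'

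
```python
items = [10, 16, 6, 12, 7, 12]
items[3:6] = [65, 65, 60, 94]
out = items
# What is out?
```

items starts as [10, 16, 6, 12, 7, 12] (length 6). The slice items[3:6] covers indices [3, 4, 5] with values [12, 7, 12]. Replacing that slice with [65, 65, 60, 94] (different length) produces [10, 16, 6, 65, 65, 60, 94].

[10, 16, 6, 65, 65, 60, 94]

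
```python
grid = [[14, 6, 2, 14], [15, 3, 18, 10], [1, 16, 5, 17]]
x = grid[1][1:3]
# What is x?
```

grid[1] = [15, 3, 18, 10]. grid[1] has length 4. The slice grid[1][1:3] selects indices [1, 2] (1->3, 2->18), giving [3, 18].

[3, 18]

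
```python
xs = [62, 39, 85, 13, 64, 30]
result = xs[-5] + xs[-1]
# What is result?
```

xs has length 6. Negative index -5 maps to positive index 6 + (-5) = 1. xs[1] = 39.
xs has length 6. Negative index -1 maps to positive index 6 + (-1) = 5. xs[5] = 30.
Sum: 39 + 30 = 69.

69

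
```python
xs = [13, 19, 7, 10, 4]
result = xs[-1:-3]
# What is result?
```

xs has length 5. The slice xs[-1:-3] resolves to an empty index range, so the result is [].

[]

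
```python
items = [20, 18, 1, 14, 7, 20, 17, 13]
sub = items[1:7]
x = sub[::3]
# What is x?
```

items has length 8. The slice items[1:7] selects indices [1, 2, 3, 4, 5, 6] (1->18, 2->1, 3->14, 4->7, 5->20, 6->17), giving [18, 1, 14, 7, 20, 17]. So sub = [18, 1, 14, 7, 20, 17]. sub has length 6. The slice sub[::3] selects indices [0, 3] (0->18, 3->7), giving [18, 7].

[18, 7]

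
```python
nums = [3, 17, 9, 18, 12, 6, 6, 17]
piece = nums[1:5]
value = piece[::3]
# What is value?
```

nums has length 8. The slice nums[1:5] selects indices [1, 2, 3, 4] (1->17, 2->9, 3->18, 4->12), giving [17, 9, 18, 12]. So piece = [17, 9, 18, 12]. piece has length 4. The slice piece[::3] selects indices [0, 3] (0->17, 3->12), giving [17, 12].

[17, 12]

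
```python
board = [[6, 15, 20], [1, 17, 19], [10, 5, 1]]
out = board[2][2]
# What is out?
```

board[2] = [10, 5, 1]. Taking column 2 of that row yields 1.

1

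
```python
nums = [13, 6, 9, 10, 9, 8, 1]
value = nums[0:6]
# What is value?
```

nums has length 7. The slice nums[0:6] selects indices [0, 1, 2, 3, 4, 5] (0->13, 1->6, 2->9, 3->10, 4->9, 5->8), giving [13, 6, 9, 10, 9, 8].

[13, 6, 9, 10, 9, 8]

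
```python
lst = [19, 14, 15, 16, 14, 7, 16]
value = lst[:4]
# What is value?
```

lst has length 7. The slice lst[:4] selects indices [0, 1, 2, 3] (0->19, 1->14, 2->15, 3->16), giving [19, 14, 15, 16].

[19, 14, 15, 16]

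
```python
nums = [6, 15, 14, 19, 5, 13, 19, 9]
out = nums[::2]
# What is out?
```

nums has length 8. The slice nums[::2] selects indices [0, 2, 4, 6] (0->6, 2->14, 4->5, 6->19), giving [6, 14, 5, 19].

[6, 14, 5, 19]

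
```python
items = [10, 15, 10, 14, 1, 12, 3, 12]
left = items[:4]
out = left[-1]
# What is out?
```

items has length 8. The slice items[:4] selects indices [0, 1, 2, 3] (0->10, 1->15, 2->10, 3->14), giving [10, 15, 10, 14]. So left = [10, 15, 10, 14]. Then left[-1] = 14.

14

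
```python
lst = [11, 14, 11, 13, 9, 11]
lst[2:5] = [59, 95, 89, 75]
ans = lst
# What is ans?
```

lst starts as [11, 14, 11, 13, 9, 11] (length 6). The slice lst[2:5] covers indices [2, 3, 4] with values [11, 13, 9]. Replacing that slice with [59, 95, 89, 75] (different length) produces [11, 14, 59, 95, 89, 75, 11].

[11, 14, 59, 95, 89, 75, 11]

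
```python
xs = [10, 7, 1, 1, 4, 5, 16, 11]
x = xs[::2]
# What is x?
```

xs has length 8. The slice xs[::2] selects indices [0, 2, 4, 6] (0->10, 2->1, 4->4, 6->16), giving [10, 1, 4, 16].

[10, 1, 4, 16]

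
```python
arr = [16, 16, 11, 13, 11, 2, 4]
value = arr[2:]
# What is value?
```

arr has length 7. The slice arr[2:] selects indices [2, 3, 4, 5, 6] (2->11, 3->13, 4->11, 5->2, 6->4), giving [11, 13, 11, 2, 4].

[11, 13, 11, 2, 4]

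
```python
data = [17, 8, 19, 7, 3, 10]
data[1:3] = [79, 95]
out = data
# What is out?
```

data starts as [17, 8, 19, 7, 3, 10] (length 6). The slice data[1:3] covers indices [1, 2] with values [8, 19]. Replacing that slice with [79, 95] (same length) produces [17, 79, 95, 7, 3, 10].

[17, 79, 95, 7, 3, 10]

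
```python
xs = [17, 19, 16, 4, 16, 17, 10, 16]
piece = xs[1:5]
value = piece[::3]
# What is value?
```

xs has length 8. The slice xs[1:5] selects indices [1, 2, 3, 4] (1->19, 2->16, 3->4, 4->16), giving [19, 16, 4, 16]. So piece = [19, 16, 4, 16]. piece has length 4. The slice piece[::3] selects indices [0, 3] (0->19, 3->16), giving [19, 16].

[19, 16]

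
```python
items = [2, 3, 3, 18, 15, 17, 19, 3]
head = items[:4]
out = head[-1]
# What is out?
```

items has length 8. The slice items[:4] selects indices [0, 1, 2, 3] (0->2, 1->3, 2->3, 3->18), giving [2, 3, 3, 18]. So head = [2, 3, 3, 18]. Then head[-1] = 18.

18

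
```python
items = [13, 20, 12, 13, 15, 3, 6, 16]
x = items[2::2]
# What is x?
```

items has length 8. The slice items[2::2] selects indices [2, 4, 6] (2->12, 4->15, 6->6), giving [12, 15, 6].

[12, 15, 6]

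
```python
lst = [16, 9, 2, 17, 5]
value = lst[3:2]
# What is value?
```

lst has length 5. The slice lst[3:2] resolves to an empty index range, so the result is [].

[]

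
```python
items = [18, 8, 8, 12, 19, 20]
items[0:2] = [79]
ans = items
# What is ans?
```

items starts as [18, 8, 8, 12, 19, 20] (length 6). The slice items[0:2] covers indices [0, 1] with values [18, 8]. Replacing that slice with [79] (different length) produces [79, 8, 12, 19, 20].

[79, 8, 12, 19, 20]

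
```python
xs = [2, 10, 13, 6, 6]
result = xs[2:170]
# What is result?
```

xs has length 5. The slice xs[2:170] selects indices [2, 3, 4] (2->13, 3->6, 4->6), giving [13, 6, 6].

[13, 6, 6]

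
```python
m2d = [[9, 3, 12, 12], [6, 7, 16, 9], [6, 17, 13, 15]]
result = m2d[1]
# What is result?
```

m2d has 3 rows. Row 1 is [6, 7, 16, 9].

[6, 7, 16, 9]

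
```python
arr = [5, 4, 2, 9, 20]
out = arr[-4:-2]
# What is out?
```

arr has length 5. The slice arr[-4:-2] selects indices [1, 2] (1->4, 2->2), giving [4, 2].

[4, 2]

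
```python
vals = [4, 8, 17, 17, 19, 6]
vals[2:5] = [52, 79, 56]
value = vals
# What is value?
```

vals starts as [4, 8, 17, 17, 19, 6] (length 6). The slice vals[2:5] covers indices [2, 3, 4] with values [17, 17, 19]. Replacing that slice with [52, 79, 56] (same length) produces [4, 8, 52, 79, 56, 6].

[4, 8, 52, 79, 56, 6]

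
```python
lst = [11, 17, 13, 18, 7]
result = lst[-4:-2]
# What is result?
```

lst has length 5. The slice lst[-4:-2] selects indices [1, 2] (1->17, 2->13), giving [17, 13].

[17, 13]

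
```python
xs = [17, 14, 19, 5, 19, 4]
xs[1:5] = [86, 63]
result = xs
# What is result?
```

xs starts as [17, 14, 19, 5, 19, 4] (length 6). The slice xs[1:5] covers indices [1, 2, 3, 4] with values [14, 19, 5, 19]. Replacing that slice with [86, 63] (different length) produces [17, 86, 63, 4].

[17, 86, 63, 4]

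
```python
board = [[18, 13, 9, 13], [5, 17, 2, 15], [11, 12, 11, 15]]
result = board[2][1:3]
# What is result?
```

board[2] = [11, 12, 11, 15]. board[2] has length 4. The slice board[2][1:3] selects indices [1, 2] (1->12, 2->11), giving [12, 11].

[12, 11]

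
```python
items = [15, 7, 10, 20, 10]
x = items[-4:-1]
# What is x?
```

items has length 5. The slice items[-4:-1] selects indices [1, 2, 3] (1->7, 2->10, 3->20), giving [7, 10, 20].

[7, 10, 20]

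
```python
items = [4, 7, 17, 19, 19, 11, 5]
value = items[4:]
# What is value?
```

items has length 7. The slice items[4:] selects indices [4, 5, 6] (4->19, 5->11, 6->5), giving [19, 11, 5].

[19, 11, 5]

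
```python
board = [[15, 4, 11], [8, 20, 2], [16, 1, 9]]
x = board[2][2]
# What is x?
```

board[2] = [16, 1, 9]. Taking column 2 of that row yields 9.

9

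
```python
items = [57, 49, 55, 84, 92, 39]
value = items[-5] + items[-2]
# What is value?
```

items has length 6. Negative index -5 maps to positive index 6 + (-5) = 1. items[1] = 49.
items has length 6. Negative index -2 maps to positive index 6 + (-2) = 4. items[4] = 92.
Sum: 49 + 92 = 141.

141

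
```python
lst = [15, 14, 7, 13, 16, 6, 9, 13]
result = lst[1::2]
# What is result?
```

lst has length 8. The slice lst[1::2] selects indices [1, 3, 5, 7] (1->14, 3->13, 5->6, 7->13), giving [14, 13, 6, 13].

[14, 13, 6, 13]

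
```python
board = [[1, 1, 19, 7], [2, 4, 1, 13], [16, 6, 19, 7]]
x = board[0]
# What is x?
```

board has 3 rows. Row 0 is [1, 1, 19, 7].

[1, 1, 19, 7]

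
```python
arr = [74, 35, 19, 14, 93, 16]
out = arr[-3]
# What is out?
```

arr has length 6. Negative index -3 maps to positive index 6 + (-3) = 3. arr[3] = 14.

14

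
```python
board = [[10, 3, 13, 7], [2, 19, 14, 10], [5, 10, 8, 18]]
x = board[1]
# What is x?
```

board has 3 rows. Row 1 is [2, 19, 14, 10].

[2, 19, 14, 10]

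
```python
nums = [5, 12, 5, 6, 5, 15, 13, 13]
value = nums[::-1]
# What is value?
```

nums has length 8. The slice nums[::-1] selects indices [7, 6, 5, 4, 3, 2, 1, 0] (7->13, 6->13, 5->15, 4->5, 3->6, 2->5, 1->12, 0->5), giving [13, 13, 15, 5, 6, 5, 12, 5].

[13, 13, 15, 5, 6, 5, 12, 5]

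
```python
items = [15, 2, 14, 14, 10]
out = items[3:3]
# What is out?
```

items has length 5. The slice items[3:3] resolves to an empty index range, so the result is [].

[]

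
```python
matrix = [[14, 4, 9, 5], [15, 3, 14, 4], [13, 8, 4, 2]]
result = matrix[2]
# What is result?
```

matrix has 3 rows. Row 2 is [13, 8, 4, 2].

[13, 8, 4, 2]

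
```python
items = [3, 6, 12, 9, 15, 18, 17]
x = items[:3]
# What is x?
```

items has length 7. The slice items[:3] selects indices [0, 1, 2] (0->3, 1->6, 2->12), giving [3, 6, 12].

[3, 6, 12]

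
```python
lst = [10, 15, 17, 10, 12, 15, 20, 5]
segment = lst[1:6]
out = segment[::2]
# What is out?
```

lst has length 8. The slice lst[1:6] selects indices [1, 2, 3, 4, 5] (1->15, 2->17, 3->10, 4->12, 5->15), giving [15, 17, 10, 12, 15]. So segment = [15, 17, 10, 12, 15]. segment has length 5. The slice segment[::2] selects indices [0, 2, 4] (0->15, 2->10, 4->15), giving [15, 10, 15].

[15, 10, 15]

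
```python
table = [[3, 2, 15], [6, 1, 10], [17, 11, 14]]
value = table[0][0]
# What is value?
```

table[0] = [3, 2, 15]. Taking column 0 of that row yields 3.

3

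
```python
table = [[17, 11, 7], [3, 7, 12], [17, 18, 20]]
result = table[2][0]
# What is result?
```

table[2] = [17, 18, 20]. Taking column 0 of that row yields 17.

17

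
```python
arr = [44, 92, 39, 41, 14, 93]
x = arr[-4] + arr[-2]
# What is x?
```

arr has length 6. Negative index -4 maps to positive index 6 + (-4) = 2. arr[2] = 39.
arr has length 6. Negative index -2 maps to positive index 6 + (-2) = 4. arr[4] = 14.
Sum: 39 + 14 = 53.

53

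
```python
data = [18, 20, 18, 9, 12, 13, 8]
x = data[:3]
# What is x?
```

data has length 7. The slice data[:3] selects indices [0, 1, 2] (0->18, 1->20, 2->18), giving [18, 20, 18].

[18, 20, 18]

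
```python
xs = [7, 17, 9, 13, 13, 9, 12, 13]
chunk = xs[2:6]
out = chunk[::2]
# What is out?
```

xs has length 8. The slice xs[2:6] selects indices [2, 3, 4, 5] (2->9, 3->13, 4->13, 5->9), giving [9, 13, 13, 9]. So chunk = [9, 13, 13, 9]. chunk has length 4. The slice chunk[::2] selects indices [0, 2] (0->9, 2->13), giving [9, 13].

[9, 13]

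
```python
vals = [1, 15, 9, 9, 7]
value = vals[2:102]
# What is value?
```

vals has length 5. The slice vals[2:102] selects indices [2, 3, 4] (2->9, 3->9, 4->7), giving [9, 9, 7].

[9, 9, 7]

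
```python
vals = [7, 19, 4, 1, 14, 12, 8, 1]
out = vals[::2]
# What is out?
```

vals has length 8. The slice vals[::2] selects indices [0, 2, 4, 6] (0->7, 2->4, 4->14, 6->8), giving [7, 4, 14, 8].

[7, 4, 14, 8]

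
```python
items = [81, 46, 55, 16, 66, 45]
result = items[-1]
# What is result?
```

items has length 6. Negative index -1 maps to positive index 6 + (-1) = 5. items[5] = 45.

45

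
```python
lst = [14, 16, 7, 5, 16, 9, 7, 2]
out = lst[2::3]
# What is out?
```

lst has length 8. The slice lst[2::3] selects indices [2, 5] (2->7, 5->9), giving [7, 9].

[7, 9]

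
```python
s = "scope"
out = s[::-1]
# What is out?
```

s has length 5. The slice s[::-1] selects indices [4, 3, 2, 1, 0] (4->'e', 3->'p', 2->'o', 1->'c', 0->'s'), giving 'epocs'.

'epocs'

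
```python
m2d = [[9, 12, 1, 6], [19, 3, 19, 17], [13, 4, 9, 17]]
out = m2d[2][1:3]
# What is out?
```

m2d[2] = [13, 4, 9, 17]. m2d[2] has length 4. The slice m2d[2][1:3] selects indices [1, 2] (1->4, 2->9), giving [4, 9].

[4, 9]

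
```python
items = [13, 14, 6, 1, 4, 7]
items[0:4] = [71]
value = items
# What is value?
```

items starts as [13, 14, 6, 1, 4, 7] (length 6). The slice items[0:4] covers indices [0, 1, 2, 3] with values [13, 14, 6, 1]. Replacing that slice with [71] (different length) produces [71, 4, 7].

[71, 4, 7]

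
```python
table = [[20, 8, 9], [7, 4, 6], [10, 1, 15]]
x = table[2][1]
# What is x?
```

table[2] = [10, 1, 15]. Taking column 1 of that row yields 1.

1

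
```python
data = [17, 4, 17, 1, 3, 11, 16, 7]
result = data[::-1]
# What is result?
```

data has length 8. The slice data[::-1] selects indices [7, 6, 5, 4, 3, 2, 1, 0] (7->7, 6->16, 5->11, 4->3, 3->1, 2->17, 1->4, 0->17), giving [7, 16, 11, 3, 1, 17, 4, 17].

[7, 16, 11, 3, 1, 17, 4, 17]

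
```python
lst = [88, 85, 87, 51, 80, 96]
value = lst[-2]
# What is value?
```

lst has length 6. Negative index -2 maps to positive index 6 + (-2) = 4. lst[4] = 80.

80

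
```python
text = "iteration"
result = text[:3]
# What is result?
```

text has length 9. The slice text[:3] selects indices [0, 1, 2] (0->'i', 1->'t', 2->'e'), giving 'ite'.

'ite'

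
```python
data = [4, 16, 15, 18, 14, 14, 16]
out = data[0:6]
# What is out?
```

data has length 7. The slice data[0:6] selects indices [0, 1, 2, 3, 4, 5] (0->4, 1->16, 2->15, 3->18, 4->14, 5->14), giving [4, 16, 15, 18, 14, 14].

[4, 16, 15, 18, 14, 14]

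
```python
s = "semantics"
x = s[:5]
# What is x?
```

s has length 9. The slice s[:5] selects indices [0, 1, 2, 3, 4] (0->'s', 1->'e', 2->'m', 3->'a', 4->'n'), giving 'seman'.

'seman'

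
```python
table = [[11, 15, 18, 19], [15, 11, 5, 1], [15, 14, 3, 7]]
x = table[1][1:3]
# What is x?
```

table[1] = [15, 11, 5, 1]. table[1] has length 4. The slice table[1][1:3] selects indices [1, 2] (1->11, 2->5), giving [11, 5].

[11, 5]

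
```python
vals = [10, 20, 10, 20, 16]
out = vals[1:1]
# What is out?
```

vals has length 5. The slice vals[1:1] resolves to an empty index range, so the result is [].

[]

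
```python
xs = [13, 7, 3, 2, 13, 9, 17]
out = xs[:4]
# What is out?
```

xs has length 7. The slice xs[:4] selects indices [0, 1, 2, 3] (0->13, 1->7, 2->3, 3->2), giving [13, 7, 3, 2].

[13, 7, 3, 2]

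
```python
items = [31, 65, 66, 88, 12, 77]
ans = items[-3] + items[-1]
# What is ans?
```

items has length 6. Negative index -3 maps to positive index 6 + (-3) = 3. items[3] = 88.
items has length 6. Negative index -1 maps to positive index 6 + (-1) = 5. items[5] = 77.
Sum: 88 + 77 = 165.

165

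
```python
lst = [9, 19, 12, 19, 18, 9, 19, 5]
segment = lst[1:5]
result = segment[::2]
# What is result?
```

lst has length 8. The slice lst[1:5] selects indices [1, 2, 3, 4] (1->19, 2->12, 3->19, 4->18), giving [19, 12, 19, 18]. So segment = [19, 12, 19, 18]. segment has length 4. The slice segment[::2] selects indices [0, 2] (0->19, 2->19), giving [19, 19].

[19, 19]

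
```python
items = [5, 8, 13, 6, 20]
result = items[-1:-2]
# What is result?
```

items has length 5. The slice items[-1:-2] resolves to an empty index range, so the result is [].

[]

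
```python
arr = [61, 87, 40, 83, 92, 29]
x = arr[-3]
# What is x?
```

arr has length 6. Negative index -3 maps to positive index 6 + (-3) = 3. arr[3] = 83.

83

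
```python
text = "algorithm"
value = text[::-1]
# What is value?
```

text has length 9. The slice text[::-1] selects indices [8, 7, 6, 5, 4, 3, 2, 1, 0] (8->'m', 7->'h', 6->'t', 5->'i', 4->'r', 3->'o', 2->'g', 1->'l', 0->'a'), giving 'mhtirogla'.

'mhtirogla'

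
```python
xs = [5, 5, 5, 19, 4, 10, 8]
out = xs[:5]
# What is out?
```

xs has length 7. The slice xs[:5] selects indices [0, 1, 2, 3, 4] (0->5, 1->5, 2->5, 3->19, 4->4), giving [5, 5, 5, 19, 4].

[5, 5, 5, 19, 4]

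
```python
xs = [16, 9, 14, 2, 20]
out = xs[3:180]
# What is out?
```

xs has length 5. The slice xs[3:180] selects indices [3, 4] (3->2, 4->20), giving [2, 20].

[2, 20]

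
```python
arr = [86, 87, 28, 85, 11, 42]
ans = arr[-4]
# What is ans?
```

arr has length 6. Negative index -4 maps to positive index 6 + (-4) = 2. arr[2] = 28.

28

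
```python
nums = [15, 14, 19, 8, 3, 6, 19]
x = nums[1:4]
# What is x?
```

nums has length 7. The slice nums[1:4] selects indices [1, 2, 3] (1->14, 2->19, 3->8), giving [14, 19, 8].

[14, 19, 8]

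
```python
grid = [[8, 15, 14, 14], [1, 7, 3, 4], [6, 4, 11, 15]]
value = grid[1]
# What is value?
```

grid has 3 rows. Row 1 is [1, 7, 3, 4].

[1, 7, 3, 4]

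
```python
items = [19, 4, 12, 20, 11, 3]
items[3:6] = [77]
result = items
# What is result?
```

items starts as [19, 4, 12, 20, 11, 3] (length 6). The slice items[3:6] covers indices [3, 4, 5] with values [20, 11, 3]. Replacing that slice with [77] (different length) produces [19, 4, 12, 77].

[19, 4, 12, 77]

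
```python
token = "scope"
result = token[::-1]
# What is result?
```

token has length 5. The slice token[::-1] selects indices [4, 3, 2, 1, 0] (4->'e', 3->'p', 2->'o', 1->'c', 0->'s'), giving 'epocs'.

'epocs'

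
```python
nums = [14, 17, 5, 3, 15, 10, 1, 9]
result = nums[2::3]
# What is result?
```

nums has length 8. The slice nums[2::3] selects indices [2, 5] (2->5, 5->10), giving [5, 10].

[5, 10]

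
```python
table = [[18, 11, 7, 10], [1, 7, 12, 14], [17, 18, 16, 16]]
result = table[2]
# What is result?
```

table has 3 rows. Row 2 is [17, 18, 16, 16].

[17, 18, 16, 16]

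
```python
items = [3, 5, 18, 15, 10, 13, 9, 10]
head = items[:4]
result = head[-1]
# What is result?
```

items has length 8. The slice items[:4] selects indices [0, 1, 2, 3] (0->3, 1->5, 2->18, 3->15), giving [3, 5, 18, 15]. So head = [3, 5, 18, 15]. Then head[-1] = 15.

15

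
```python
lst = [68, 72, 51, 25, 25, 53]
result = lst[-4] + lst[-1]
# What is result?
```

lst has length 6. Negative index -4 maps to positive index 6 + (-4) = 2. lst[2] = 51.
lst has length 6. Negative index -1 maps to positive index 6 + (-1) = 5. lst[5] = 53.
Sum: 51 + 53 = 104.

104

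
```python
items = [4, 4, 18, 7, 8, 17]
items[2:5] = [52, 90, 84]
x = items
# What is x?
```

items starts as [4, 4, 18, 7, 8, 17] (length 6). The slice items[2:5] covers indices [2, 3, 4] with values [18, 7, 8]. Replacing that slice with [52, 90, 84] (same length) produces [4, 4, 52, 90, 84, 17].

[4, 4, 52, 90, 84, 17]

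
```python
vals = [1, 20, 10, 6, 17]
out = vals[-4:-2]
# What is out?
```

vals has length 5. The slice vals[-4:-2] selects indices [1, 2] (1->20, 2->10), giving [20, 10].

[20, 10]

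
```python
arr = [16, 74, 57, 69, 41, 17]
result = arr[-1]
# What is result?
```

arr has length 6. Negative index -1 maps to positive index 6 + (-1) = 5. arr[5] = 17.

17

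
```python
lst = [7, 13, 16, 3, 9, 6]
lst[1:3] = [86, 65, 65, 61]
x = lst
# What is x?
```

lst starts as [7, 13, 16, 3, 9, 6] (length 6). The slice lst[1:3] covers indices [1, 2] with values [13, 16]. Replacing that slice with [86, 65, 65, 61] (different length) produces [7, 86, 65, 65, 61, 3, 9, 6].

[7, 86, 65, 65, 61, 3, 9, 6]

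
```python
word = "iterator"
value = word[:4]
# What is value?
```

word has length 8. The slice word[:4] selects indices [0, 1, 2, 3] (0->'i', 1->'t', 2->'e', 3->'r'), giving 'iter'.

'iter'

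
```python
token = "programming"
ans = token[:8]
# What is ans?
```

token has length 11. The slice token[:8] selects indices [0, 1, 2, 3, 4, 5, 6, 7] (0->'p', 1->'r', 2->'o', 3->'g', 4->'r', 5->'a', 6->'m', 7->'m'), giving 'programm'.

'programm'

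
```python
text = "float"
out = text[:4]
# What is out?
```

text has length 5. The slice text[:4] selects indices [0, 1, 2, 3] (0->'f', 1->'l', 2->'o', 3->'a'), giving 'floa'.

'floa'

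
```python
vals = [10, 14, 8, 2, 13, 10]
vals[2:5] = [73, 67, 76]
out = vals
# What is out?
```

vals starts as [10, 14, 8, 2, 13, 10] (length 6). The slice vals[2:5] covers indices [2, 3, 4] with values [8, 2, 13]. Replacing that slice with [73, 67, 76] (same length) produces [10, 14, 73, 67, 76, 10].

[10, 14, 73, 67, 76, 10]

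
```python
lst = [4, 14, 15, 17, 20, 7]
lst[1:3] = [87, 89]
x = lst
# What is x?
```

lst starts as [4, 14, 15, 17, 20, 7] (length 6). The slice lst[1:3] covers indices [1, 2] with values [14, 15]. Replacing that slice with [87, 89] (same length) produces [4, 87, 89, 17, 20, 7].

[4, 87, 89, 17, 20, 7]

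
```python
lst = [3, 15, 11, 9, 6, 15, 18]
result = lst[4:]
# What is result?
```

lst has length 7. The slice lst[4:] selects indices [4, 5, 6] (4->6, 5->15, 6->18), giving [6, 15, 18].

[6, 15, 18]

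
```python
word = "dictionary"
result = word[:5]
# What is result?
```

word has length 10. The slice word[:5] selects indices [0, 1, 2, 3, 4] (0->'d', 1->'i', 2->'c', 3->'t', 4->'i'), giving 'dicti'.

'dicti'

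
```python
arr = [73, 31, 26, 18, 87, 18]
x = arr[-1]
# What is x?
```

arr has length 6. Negative index -1 maps to positive index 6 + (-1) = 5. arr[5] = 18.

18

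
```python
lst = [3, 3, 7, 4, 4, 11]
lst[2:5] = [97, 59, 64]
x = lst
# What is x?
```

lst starts as [3, 3, 7, 4, 4, 11] (length 6). The slice lst[2:5] covers indices [2, 3, 4] with values [7, 4, 4]. Replacing that slice with [97, 59, 64] (same length) produces [3, 3, 97, 59, 64, 11].

[3, 3, 97, 59, 64, 11]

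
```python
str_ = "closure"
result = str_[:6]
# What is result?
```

str_ has length 7. The slice str_[:6] selects indices [0, 1, 2, 3, 4, 5] (0->'c', 1->'l', 2->'o', 3->'s', 4->'u', 5->'r'), giving 'closur'.

'closur'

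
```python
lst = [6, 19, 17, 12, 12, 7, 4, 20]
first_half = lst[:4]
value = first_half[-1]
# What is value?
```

lst has length 8. The slice lst[:4] selects indices [0, 1, 2, 3] (0->6, 1->19, 2->17, 3->12), giving [6, 19, 17, 12]. So first_half = [6, 19, 17, 12]. Then first_half[-1] = 12.

12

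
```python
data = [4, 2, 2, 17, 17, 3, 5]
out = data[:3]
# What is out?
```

data has length 7. The slice data[:3] selects indices [0, 1, 2] (0->4, 1->2, 2->2), giving [4, 2, 2].

[4, 2, 2]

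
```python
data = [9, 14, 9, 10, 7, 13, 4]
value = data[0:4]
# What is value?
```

data has length 7. The slice data[0:4] selects indices [0, 1, 2, 3] (0->9, 1->14, 2->9, 3->10), giving [9, 14, 9, 10].

[9, 14, 9, 10]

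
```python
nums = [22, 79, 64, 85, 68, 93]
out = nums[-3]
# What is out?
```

nums has length 6. Negative index -3 maps to positive index 6 + (-3) = 3. nums[3] = 85.

85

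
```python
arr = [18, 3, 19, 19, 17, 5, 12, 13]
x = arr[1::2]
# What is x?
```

arr has length 8. The slice arr[1::2] selects indices [1, 3, 5, 7] (1->3, 3->19, 5->5, 7->13), giving [3, 19, 5, 13].

[3, 19, 5, 13]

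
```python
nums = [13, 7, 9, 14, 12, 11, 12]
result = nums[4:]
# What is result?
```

nums has length 7. The slice nums[4:] selects indices [4, 5, 6] (4->12, 5->11, 6->12), giving [12, 11, 12].

[12, 11, 12]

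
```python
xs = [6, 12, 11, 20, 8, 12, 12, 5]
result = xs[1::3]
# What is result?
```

xs has length 8. The slice xs[1::3] selects indices [1, 4, 7] (1->12, 4->8, 7->5), giving [12, 8, 5].

[12, 8, 5]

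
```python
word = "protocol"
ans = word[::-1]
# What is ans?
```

word has length 8. The slice word[::-1] selects indices [7, 6, 5, 4, 3, 2, 1, 0] (7->'l', 6->'o', 5->'c', 4->'o', 3->'t', 2->'o', 1->'r', 0->'p'), giving 'locotorp'.

'locotorp'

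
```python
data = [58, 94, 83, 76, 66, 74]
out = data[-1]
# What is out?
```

data has length 6. Negative index -1 maps to positive index 6 + (-1) = 5. data[5] = 74.

74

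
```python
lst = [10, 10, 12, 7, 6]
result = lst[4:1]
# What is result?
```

lst has length 5. The slice lst[4:1] resolves to an empty index range, so the result is [].

[]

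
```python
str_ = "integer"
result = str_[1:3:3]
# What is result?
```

str_ has length 7. The slice str_[1:3:3] selects indices [1] (1->'n'), giving 'n'.

'n'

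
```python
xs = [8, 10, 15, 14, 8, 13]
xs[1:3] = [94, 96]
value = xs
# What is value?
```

xs starts as [8, 10, 15, 14, 8, 13] (length 6). The slice xs[1:3] covers indices [1, 2] with values [10, 15]. Replacing that slice with [94, 96] (same length) produces [8, 94, 96, 14, 8, 13].

[8, 94, 96, 14, 8, 13]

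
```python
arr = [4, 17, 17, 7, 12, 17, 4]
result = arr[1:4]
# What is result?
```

arr has length 7. The slice arr[1:4] selects indices [1, 2, 3] (1->17, 2->17, 3->7), giving [17, 17, 7].

[17, 17, 7]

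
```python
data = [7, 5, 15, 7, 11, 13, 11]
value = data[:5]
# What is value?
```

data has length 7. The slice data[:5] selects indices [0, 1, 2, 3, 4] (0->7, 1->5, 2->15, 3->7, 4->11), giving [7, 5, 15, 7, 11].

[7, 5, 15, 7, 11]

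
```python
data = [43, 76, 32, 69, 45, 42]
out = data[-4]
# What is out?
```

data has length 6. Negative index -4 maps to positive index 6 + (-4) = 2. data[2] = 32.

32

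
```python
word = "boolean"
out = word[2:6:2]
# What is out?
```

word has length 7. The slice word[2:6:2] selects indices [2, 4] (2->'o', 4->'e'), giving 'oe'.

'oe'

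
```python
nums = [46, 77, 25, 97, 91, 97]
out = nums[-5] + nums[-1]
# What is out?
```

nums has length 6. Negative index -5 maps to positive index 6 + (-5) = 1. nums[1] = 77.
nums has length 6. Negative index -1 maps to positive index 6 + (-1) = 5. nums[5] = 97.
Sum: 77 + 97 = 174.

174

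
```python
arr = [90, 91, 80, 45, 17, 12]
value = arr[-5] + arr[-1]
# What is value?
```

arr has length 6. Negative index -5 maps to positive index 6 + (-5) = 1. arr[1] = 91.
arr has length 6. Negative index -1 maps to positive index 6 + (-1) = 5. arr[5] = 12.
Sum: 91 + 12 = 103.

103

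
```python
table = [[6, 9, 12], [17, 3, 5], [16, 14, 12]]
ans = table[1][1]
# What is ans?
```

table[1] = [17, 3, 5]. Taking column 1 of that row yields 3.

3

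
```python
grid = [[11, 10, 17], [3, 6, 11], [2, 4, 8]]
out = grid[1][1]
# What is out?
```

grid[1] = [3, 6, 11]. Taking column 1 of that row yields 6.

6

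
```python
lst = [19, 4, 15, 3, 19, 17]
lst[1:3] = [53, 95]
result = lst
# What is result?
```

lst starts as [19, 4, 15, 3, 19, 17] (length 6). The slice lst[1:3] covers indices [1, 2] with values [4, 15]. Replacing that slice with [53, 95] (same length) produces [19, 53, 95, 3, 19, 17].

[19, 53, 95, 3, 19, 17]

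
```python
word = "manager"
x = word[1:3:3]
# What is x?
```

word has length 7. The slice word[1:3:3] selects indices [1] (1->'a'), giving 'a'.

'a'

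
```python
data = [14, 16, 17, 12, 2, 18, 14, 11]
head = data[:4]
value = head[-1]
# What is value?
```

data has length 8. The slice data[:4] selects indices [0, 1, 2, 3] (0->14, 1->16, 2->17, 3->12), giving [14, 16, 17, 12]. So head = [14, 16, 17, 12]. Then head[-1] = 12.

12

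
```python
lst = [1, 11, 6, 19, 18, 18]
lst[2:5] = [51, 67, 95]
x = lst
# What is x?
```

lst starts as [1, 11, 6, 19, 18, 18] (length 6). The slice lst[2:5] covers indices [2, 3, 4] with values [6, 19, 18]. Replacing that slice with [51, 67, 95] (same length) produces [1, 11, 51, 67, 95, 18].

[1, 11, 51, 67, 95, 18]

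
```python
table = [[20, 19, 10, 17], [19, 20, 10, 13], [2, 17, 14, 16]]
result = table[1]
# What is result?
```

table has 3 rows. Row 1 is [19, 20, 10, 13].

[19, 20, 10, 13]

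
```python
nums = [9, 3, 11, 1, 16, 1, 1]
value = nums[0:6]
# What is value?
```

nums has length 7. The slice nums[0:6] selects indices [0, 1, 2, 3, 4, 5] (0->9, 1->3, 2->11, 3->1, 4->16, 5->1), giving [9, 3, 11, 1, 16, 1].

[9, 3, 11, 1, 16, 1]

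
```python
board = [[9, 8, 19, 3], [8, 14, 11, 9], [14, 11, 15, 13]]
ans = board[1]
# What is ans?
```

board has 3 rows. Row 1 is [8, 14, 11, 9].

[8, 14, 11, 9]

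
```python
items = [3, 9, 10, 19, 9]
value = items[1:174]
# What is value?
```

items has length 5. The slice items[1:174] selects indices [1, 2, 3, 4] (1->9, 2->10, 3->19, 4->9), giving [9, 10, 19, 9].

[9, 10, 19, 9]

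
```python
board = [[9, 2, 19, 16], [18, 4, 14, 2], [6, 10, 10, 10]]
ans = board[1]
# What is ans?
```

board has 3 rows. Row 1 is [18, 4, 14, 2].

[18, 4, 14, 2]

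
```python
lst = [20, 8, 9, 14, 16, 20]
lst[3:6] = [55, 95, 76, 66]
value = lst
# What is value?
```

lst starts as [20, 8, 9, 14, 16, 20] (length 6). The slice lst[3:6] covers indices [3, 4, 5] with values [14, 16, 20]. Replacing that slice with [55, 95, 76, 66] (different length) produces [20, 8, 9, 55, 95, 76, 66].

[20, 8, 9, 55, 95, 76, 66]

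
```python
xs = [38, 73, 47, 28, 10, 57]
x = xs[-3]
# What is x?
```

xs has length 6. Negative index -3 maps to positive index 6 + (-3) = 3. xs[3] = 28.

28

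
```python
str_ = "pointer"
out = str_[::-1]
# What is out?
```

str_ has length 7. The slice str_[::-1] selects indices [6, 5, 4, 3, 2, 1, 0] (6->'r', 5->'e', 4->'t', 3->'n', 2->'i', 1->'o', 0->'p'), giving 'retniop'.

'retniop'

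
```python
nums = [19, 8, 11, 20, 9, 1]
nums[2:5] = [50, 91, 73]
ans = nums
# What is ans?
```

nums starts as [19, 8, 11, 20, 9, 1] (length 6). The slice nums[2:5] covers indices [2, 3, 4] with values [11, 20, 9]. Replacing that slice with [50, 91, 73] (same length) produces [19, 8, 50, 91, 73, 1].

[19, 8, 50, 91, 73, 1]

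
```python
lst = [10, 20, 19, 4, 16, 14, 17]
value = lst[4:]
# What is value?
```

lst has length 7. The slice lst[4:] selects indices [4, 5, 6] (4->16, 5->14, 6->17), giving [16, 14, 17].

[16, 14, 17]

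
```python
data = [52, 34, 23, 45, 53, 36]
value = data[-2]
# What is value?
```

data has length 6. Negative index -2 maps to positive index 6 + (-2) = 4. data[4] = 53.

53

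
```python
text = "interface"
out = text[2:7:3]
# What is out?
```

text has length 9. The slice text[2:7:3] selects indices [2, 5] (2->'t', 5->'f'), giving 'tf'.

'tf'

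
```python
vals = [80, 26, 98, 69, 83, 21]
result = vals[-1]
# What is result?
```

vals has length 6. Negative index -1 maps to positive index 6 + (-1) = 5. vals[5] = 21.

21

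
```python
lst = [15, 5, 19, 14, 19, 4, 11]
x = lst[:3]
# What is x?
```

lst has length 7. The slice lst[:3] selects indices [0, 1, 2] (0->15, 1->5, 2->19), giving [15, 5, 19].

[15, 5, 19]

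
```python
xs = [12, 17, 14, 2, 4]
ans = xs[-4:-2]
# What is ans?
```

xs has length 5. The slice xs[-4:-2] selects indices [1, 2] (1->17, 2->14), giving [17, 14].

[17, 14]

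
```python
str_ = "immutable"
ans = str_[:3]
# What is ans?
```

str_ has length 9. The slice str_[:3] selects indices [0, 1, 2] (0->'i', 1->'m', 2->'m'), giving 'imm'.

'imm'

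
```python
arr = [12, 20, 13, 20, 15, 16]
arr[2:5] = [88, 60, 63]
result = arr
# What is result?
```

arr starts as [12, 20, 13, 20, 15, 16] (length 6). The slice arr[2:5] covers indices [2, 3, 4] with values [13, 20, 15]. Replacing that slice with [88, 60, 63] (same length) produces [12, 20, 88, 60, 63, 16].

[12, 20, 88, 60, 63, 16]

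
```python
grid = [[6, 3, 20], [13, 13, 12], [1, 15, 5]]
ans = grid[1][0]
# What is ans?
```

grid[1] = [13, 13, 12]. Taking column 0 of that row yields 13.

13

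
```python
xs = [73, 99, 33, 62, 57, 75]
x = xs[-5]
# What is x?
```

xs has length 6. Negative index -5 maps to positive index 6 + (-5) = 1. xs[1] = 99.

99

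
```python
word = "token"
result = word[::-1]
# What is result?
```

word has length 5. The slice word[::-1] selects indices [4, 3, 2, 1, 0] (4->'n', 3->'e', 2->'k', 1->'o', 0->'t'), giving 'nekot'.

'nekot'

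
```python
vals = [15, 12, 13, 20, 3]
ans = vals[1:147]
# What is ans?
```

vals has length 5. The slice vals[1:147] selects indices [1, 2, 3, 4] (1->12, 2->13, 3->20, 4->3), giving [12, 13, 20, 3].

[12, 13, 20, 3]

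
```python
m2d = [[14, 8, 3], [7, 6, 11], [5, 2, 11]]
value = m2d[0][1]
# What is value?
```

m2d[0] = [14, 8, 3]. Taking column 1 of that row yields 8.

8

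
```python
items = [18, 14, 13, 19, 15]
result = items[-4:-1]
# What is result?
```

items has length 5. The slice items[-4:-1] selects indices [1, 2, 3] (1->14, 2->13, 3->19), giving [14, 13, 19].

[14, 13, 19]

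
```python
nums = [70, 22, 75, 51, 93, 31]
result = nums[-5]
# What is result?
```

nums has length 6. Negative index -5 maps to positive index 6 + (-5) = 1. nums[1] = 22.

22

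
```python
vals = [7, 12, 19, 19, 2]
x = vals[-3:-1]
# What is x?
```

vals has length 5. The slice vals[-3:-1] selects indices [2, 3] (2->19, 3->19), giving [19, 19].

[19, 19]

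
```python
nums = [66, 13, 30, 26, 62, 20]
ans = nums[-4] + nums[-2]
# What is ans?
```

nums has length 6. Negative index -4 maps to positive index 6 + (-4) = 2. nums[2] = 30.
nums has length 6. Negative index -2 maps to positive index 6 + (-2) = 4. nums[4] = 62.
Sum: 30 + 62 = 92.

92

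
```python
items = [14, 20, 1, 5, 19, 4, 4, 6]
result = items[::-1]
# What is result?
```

items has length 8. The slice items[::-1] selects indices [7, 6, 5, 4, 3, 2, 1, 0] (7->6, 6->4, 5->4, 4->19, 3->5, 2->1, 1->20, 0->14), giving [6, 4, 4, 19, 5, 1, 20, 14].

[6, 4, 4, 19, 5, 1, 20, 14]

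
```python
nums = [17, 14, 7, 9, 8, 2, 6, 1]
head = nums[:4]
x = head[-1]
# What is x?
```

nums has length 8. The slice nums[:4] selects indices [0, 1, 2, 3] (0->17, 1->14, 2->7, 3->9), giving [17, 14, 7, 9]. So head = [17, 14, 7, 9]. Then head[-1] = 9.

9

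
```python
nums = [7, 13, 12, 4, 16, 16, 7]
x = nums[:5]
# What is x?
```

nums has length 7. The slice nums[:5] selects indices [0, 1, 2, 3, 4] (0->7, 1->13, 2->12, 3->4, 4->16), giving [7, 13, 12, 4, 16].

[7, 13, 12, 4, 16]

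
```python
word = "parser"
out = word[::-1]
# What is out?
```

word has length 6. The slice word[::-1] selects indices [5, 4, 3, 2, 1, 0] (5->'r', 4->'e', 3->'s', 2->'r', 1->'a', 0->'p'), giving 'resrap'.

'resrap'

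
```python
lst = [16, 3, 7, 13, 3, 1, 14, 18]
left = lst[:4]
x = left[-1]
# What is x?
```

lst has length 8. The slice lst[:4] selects indices [0, 1, 2, 3] (0->16, 1->3, 2->7, 3->13), giving [16, 3, 7, 13]. So left = [16, 3, 7, 13]. Then left[-1] = 13.

13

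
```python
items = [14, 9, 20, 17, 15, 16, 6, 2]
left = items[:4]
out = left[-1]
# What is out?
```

items has length 8. The slice items[:4] selects indices [0, 1, 2, 3] (0->14, 1->9, 2->20, 3->17), giving [14, 9, 20, 17]. So left = [14, 9, 20, 17]. Then left[-1] = 17.

17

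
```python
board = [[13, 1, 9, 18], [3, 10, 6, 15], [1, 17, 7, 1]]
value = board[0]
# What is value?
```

board has 3 rows. Row 0 is [13, 1, 9, 18].

[13, 1, 9, 18]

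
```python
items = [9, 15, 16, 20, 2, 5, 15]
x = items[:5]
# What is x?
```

items has length 7. The slice items[:5] selects indices [0, 1, 2, 3, 4] (0->9, 1->15, 2->16, 3->20, 4->2), giving [9, 15, 16, 20, 2].

[9, 15, 16, 20, 2]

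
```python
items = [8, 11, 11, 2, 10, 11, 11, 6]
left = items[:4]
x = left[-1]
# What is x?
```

items has length 8. The slice items[:4] selects indices [0, 1, 2, 3] (0->8, 1->11, 2->11, 3->2), giving [8, 11, 11, 2]. So left = [8, 11, 11, 2]. Then left[-1] = 2.

2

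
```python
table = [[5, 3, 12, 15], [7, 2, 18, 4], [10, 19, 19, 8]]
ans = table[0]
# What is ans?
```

table has 3 rows. Row 0 is [5, 3, 12, 15].

[5, 3, 12, 15]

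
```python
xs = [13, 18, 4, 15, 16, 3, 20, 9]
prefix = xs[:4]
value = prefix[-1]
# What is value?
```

xs has length 8. The slice xs[:4] selects indices [0, 1, 2, 3] (0->13, 1->18, 2->4, 3->15), giving [13, 18, 4, 15]. So prefix = [13, 18, 4, 15]. Then prefix[-1] = 15.

15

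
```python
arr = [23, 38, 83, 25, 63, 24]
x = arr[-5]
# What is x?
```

arr has length 6. Negative index -5 maps to positive index 6 + (-5) = 1. arr[1] = 38.

38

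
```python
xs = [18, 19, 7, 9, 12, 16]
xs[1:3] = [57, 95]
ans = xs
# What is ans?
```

xs starts as [18, 19, 7, 9, 12, 16] (length 6). The slice xs[1:3] covers indices [1, 2] with values [19, 7]. Replacing that slice with [57, 95] (same length) produces [18, 57, 95, 9, 12, 16].

[18, 57, 95, 9, 12, 16]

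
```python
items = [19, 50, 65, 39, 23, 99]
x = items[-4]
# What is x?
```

items has length 6. Negative index -4 maps to positive index 6 + (-4) = 2. items[2] = 65.

65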